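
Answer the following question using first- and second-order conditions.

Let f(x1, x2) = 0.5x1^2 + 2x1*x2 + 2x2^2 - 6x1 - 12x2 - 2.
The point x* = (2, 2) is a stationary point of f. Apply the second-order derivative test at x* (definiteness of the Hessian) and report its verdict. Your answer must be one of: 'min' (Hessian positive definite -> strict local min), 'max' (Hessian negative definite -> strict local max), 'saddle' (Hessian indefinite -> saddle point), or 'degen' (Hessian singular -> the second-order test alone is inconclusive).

Compute the Hessian H = grad^2 f:
  H = [[1, 2], [2, 4]]
Verify stationarity: grad f(x*) = H x* + g = (0, 0).
Eigenvalues of H: 0, 5.
H has a zero eigenvalue (singular; positive semidefinite but not definite), so H is neither positive definite, negative definite, nor indefinite. The second-order test alone is inconclusive -> degen.
(Indeed, f is constant along the null direction of H through x*, so x* is not a strict local extremum.)

degen


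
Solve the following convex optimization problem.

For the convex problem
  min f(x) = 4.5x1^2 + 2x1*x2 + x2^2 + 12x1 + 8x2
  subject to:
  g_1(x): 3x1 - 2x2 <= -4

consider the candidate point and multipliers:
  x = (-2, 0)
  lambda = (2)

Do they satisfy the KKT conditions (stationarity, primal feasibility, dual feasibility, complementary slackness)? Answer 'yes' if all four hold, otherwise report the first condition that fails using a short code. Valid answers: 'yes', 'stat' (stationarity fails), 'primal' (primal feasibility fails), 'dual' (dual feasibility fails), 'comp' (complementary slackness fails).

Gradient of f: grad f(x) = Q x + c = (-6, 4)
Constraint values g_i(x) = a_i^T x - b_i:
  g_1((-2, 0)) = -2
Stationarity residual: grad f(x) + sum_i lambda_i a_i = (0, 0)
  -> stationarity OK
Primal feasibility (all g_i <= 0): OK
Dual feasibility (all lambda_i >= 0): OK
Complementary slackness (lambda_i * g_i(x) = 0 for all i): FAILS

Verdict: the first failing condition is complementary_slackness -> comp.

comp


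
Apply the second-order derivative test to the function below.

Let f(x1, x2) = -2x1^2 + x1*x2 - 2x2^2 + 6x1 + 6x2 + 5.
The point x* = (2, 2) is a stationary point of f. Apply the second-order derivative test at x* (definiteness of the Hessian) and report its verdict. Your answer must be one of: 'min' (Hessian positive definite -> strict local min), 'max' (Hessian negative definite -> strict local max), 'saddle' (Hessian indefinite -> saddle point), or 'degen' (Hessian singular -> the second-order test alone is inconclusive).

Compute the Hessian H = grad^2 f:
  H = [[-4, 1], [1, -4]]
Verify stationarity: grad f(x*) = H x* + g = (0, 0).
Eigenvalues of H: -5, -3.
Both eigenvalues < 0, so H is negative definite -> x* is a strict local max.

max


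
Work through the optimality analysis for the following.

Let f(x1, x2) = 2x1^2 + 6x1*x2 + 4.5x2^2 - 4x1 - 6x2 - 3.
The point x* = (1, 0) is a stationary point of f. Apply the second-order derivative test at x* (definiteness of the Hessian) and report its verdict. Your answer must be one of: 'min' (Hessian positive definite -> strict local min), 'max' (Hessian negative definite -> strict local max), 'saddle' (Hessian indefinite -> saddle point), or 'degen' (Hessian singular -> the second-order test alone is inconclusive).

Compute the Hessian H = grad^2 f:
  H = [[4, 6], [6, 9]]
Verify stationarity: grad f(x*) = H x* + g = (0, 0).
Eigenvalues of H: 0, 13.
H has a zero eigenvalue (singular; positive semidefinite but not definite), so H is neither positive definite, negative definite, nor indefinite. The second-order test alone is inconclusive -> degen.
(Indeed, f is constant along the null direction of H through x*, so x* is not a strict local extremum.)

degen


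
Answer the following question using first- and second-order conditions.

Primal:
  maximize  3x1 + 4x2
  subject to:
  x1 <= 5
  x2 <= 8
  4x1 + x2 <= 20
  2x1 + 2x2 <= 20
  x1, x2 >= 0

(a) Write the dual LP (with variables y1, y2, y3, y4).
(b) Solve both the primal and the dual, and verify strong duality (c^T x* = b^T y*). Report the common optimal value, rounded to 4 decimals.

The standard primal-dual pair for 'max c^T x s.t. A x <= b, x >= 0' is:
  Dual:  min b^T y  s.t.  A^T y >= c,  y >= 0.

So the dual LP is:
  minimize  5y1 + 8y2 + 20y3 + 20y4
  subject to:
    y1 + 4y3 + 2y4 >= 3
    y2 + y3 + 2y4 >= 4
    y1, y2, y3, y4 >= 0

Solving the primal: x* = (2, 8).
  primal value c^T x* = 38.
Solving the dual: y* = (0, 1, 0, 1.5).
  dual value b^T y* = 38.
Strong duality: c^T x* = b^T y*. Confirmed.

38


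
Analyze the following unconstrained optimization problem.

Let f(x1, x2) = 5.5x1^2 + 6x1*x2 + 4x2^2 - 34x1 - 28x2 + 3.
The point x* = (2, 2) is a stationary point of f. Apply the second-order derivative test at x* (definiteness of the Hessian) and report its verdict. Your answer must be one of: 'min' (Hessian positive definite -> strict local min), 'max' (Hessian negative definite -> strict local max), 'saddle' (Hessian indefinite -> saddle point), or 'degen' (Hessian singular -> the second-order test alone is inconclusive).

Compute the Hessian H = grad^2 f:
  H = [[11, 6], [6, 8]]
Verify stationarity: grad f(x*) = H x* + g = (0, 0).
Eigenvalues of H: 3.3153, 15.6847.
Both eigenvalues > 0, so H is positive definite -> x* is a strict local min.

min


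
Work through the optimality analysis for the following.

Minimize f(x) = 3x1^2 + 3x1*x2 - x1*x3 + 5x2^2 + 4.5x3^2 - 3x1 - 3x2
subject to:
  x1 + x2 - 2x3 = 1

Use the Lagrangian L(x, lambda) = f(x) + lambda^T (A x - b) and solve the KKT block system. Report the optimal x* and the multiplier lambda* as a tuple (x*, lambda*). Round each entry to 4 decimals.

Form the Lagrangian:
  L(x, lambda) = (1/2) x^T Q x + c^T x + lambda^T (A x - b)
Stationarity (grad_x L = 0): Q x + c + A^T lambda = 0.
Primal feasibility: A x = b.

This gives the KKT block system:
  [ Q   A^T ] [ x     ]   [-c ]
  [ A    0  ] [ lambda ] = [ b ]

Solving the linear system:
  x*      = (0.5019, 0.234, -0.1321)
  lambda* = (-0.8453)
  f(x*)   = -0.6811

x* = (0.5019, 0.234, -0.1321), lambda* = (-0.8453)


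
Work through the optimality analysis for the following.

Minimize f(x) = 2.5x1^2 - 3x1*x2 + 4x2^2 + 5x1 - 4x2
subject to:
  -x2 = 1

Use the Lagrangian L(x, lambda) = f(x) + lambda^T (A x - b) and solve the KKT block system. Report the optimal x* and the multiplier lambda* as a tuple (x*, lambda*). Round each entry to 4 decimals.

Form the Lagrangian:
  L(x, lambda) = (1/2) x^T Q x + c^T x + lambda^T (A x - b)
Stationarity (grad_x L = 0): Q x + c + A^T lambda = 0.
Primal feasibility: A x = b.

This gives the KKT block system:
  [ Q   A^T ] [ x     ]   [-c ]
  [ A    0  ] [ lambda ] = [ b ]

Solving the linear system:
  x*      = (-1.6, -1)
  lambda* = (-7.2)
  f(x*)   = 1.6

x* = (-1.6, -1), lambda* = (-7.2)


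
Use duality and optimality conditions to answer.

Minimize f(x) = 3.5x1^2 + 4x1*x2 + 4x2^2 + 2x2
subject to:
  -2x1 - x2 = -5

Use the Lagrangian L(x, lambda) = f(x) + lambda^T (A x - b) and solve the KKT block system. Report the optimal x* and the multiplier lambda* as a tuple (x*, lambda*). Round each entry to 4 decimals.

Form the Lagrangian:
  L(x, lambda) = (1/2) x^T Q x + c^T x + lambda^T (A x - b)
Stationarity (grad_x L = 0): Q x + c + A^T lambda = 0.
Primal feasibility: A x = b.

This gives the KKT block system:
  [ Q   A^T ] [ x     ]   [-c ]
  [ A    0  ] [ lambda ] = [ b ]

Solving the linear system:
  x*      = (2.7826, -0.5652)
  lambda* = (8.6087)
  f(x*)   = 20.9565

x* = (2.7826, -0.5652), lambda* = (8.6087)


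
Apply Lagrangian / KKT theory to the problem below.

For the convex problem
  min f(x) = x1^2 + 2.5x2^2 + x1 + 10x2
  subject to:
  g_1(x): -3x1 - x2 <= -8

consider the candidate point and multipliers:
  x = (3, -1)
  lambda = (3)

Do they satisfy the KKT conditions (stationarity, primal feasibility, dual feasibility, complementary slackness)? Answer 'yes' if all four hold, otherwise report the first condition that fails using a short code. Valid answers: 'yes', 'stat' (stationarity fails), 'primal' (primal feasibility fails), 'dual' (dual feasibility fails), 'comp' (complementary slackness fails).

Gradient of f: grad f(x) = Q x + c = (7, 5)
Constraint values g_i(x) = a_i^T x - b_i:
  g_1((3, -1)) = 0
Stationarity residual: grad f(x) + sum_i lambda_i a_i = (-2, 2)
  -> stationarity FAILS
Primal feasibility (all g_i <= 0): OK
Dual feasibility (all lambda_i >= 0): OK
Complementary slackness (lambda_i * g_i(x) = 0 for all i): OK

Verdict: the first failing condition is stationarity -> stat.

stat


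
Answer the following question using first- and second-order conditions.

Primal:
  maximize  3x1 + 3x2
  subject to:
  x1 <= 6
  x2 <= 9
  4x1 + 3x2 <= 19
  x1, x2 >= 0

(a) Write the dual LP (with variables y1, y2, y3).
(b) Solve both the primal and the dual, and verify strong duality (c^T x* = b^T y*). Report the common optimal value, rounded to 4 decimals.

The standard primal-dual pair for 'max c^T x s.t. A x <= b, x >= 0' is:
  Dual:  min b^T y  s.t.  A^T y >= c,  y >= 0.

So the dual LP is:
  minimize  6y1 + 9y2 + 19y3
  subject to:
    y1 + 4y3 >= 3
    y2 + 3y3 >= 3
    y1, y2, y3 >= 0

Solving the primal: x* = (0, 6.3333).
  primal value c^T x* = 19.
Solving the dual: y* = (0, 0, 1).
  dual value b^T y* = 19.
Strong duality: c^T x* = b^T y*. Confirmed.

19


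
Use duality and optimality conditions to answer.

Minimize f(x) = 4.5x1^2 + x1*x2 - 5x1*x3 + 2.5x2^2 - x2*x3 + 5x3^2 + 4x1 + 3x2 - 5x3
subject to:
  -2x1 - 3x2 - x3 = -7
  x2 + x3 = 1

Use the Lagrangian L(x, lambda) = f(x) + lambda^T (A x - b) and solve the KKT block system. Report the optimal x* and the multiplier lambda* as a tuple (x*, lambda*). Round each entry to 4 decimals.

Form the Lagrangian:
  L(x, lambda) = (1/2) x^T Q x + c^T x + lambda^T (A x - b)
Stationarity (grad_x L = 0): Q x + c + A^T lambda = 0.
Primal feasibility: A x = b.

This gives the KKT block system:
  [ Q   A^T ] [ x     ]   [-c ]
  [ A    0  ] [ lambda ] = [ b ]

Solving the linear system:
  x*      = (2.2143, 0.7857, 0.2143)
  lambda* = (11.8214, 26.5357)
  f(x*)   = 33.1786

x* = (2.2143, 0.7857, 0.2143), lambda* = (11.8214, 26.5357)


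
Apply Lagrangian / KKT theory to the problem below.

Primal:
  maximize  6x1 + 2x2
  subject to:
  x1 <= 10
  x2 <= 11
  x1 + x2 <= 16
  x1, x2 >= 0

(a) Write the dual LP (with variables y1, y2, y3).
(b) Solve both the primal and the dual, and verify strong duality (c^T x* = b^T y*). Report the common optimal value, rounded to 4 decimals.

The standard primal-dual pair for 'max c^T x s.t. A x <= b, x >= 0' is:
  Dual:  min b^T y  s.t.  A^T y >= c,  y >= 0.

So the dual LP is:
  minimize  10y1 + 11y2 + 16y3
  subject to:
    y1 + y3 >= 6
    y2 + y3 >= 2
    y1, y2, y3 >= 0

Solving the primal: x* = (10, 6).
  primal value c^T x* = 72.
Solving the dual: y* = (4, 0, 2).
  dual value b^T y* = 72.
Strong duality: c^T x* = b^T y*. Confirmed.

72


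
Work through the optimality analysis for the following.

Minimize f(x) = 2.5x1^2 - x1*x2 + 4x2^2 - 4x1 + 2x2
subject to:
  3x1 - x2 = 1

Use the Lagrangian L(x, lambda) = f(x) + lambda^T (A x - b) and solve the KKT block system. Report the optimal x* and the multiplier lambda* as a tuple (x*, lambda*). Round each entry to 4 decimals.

Form the Lagrangian:
  L(x, lambda) = (1/2) x^T Q x + c^T x + lambda^T (A x - b)
Stationarity (grad_x L = 0): Q x + c + A^T lambda = 0.
Primal feasibility: A x = b.

This gives the KKT block system:
  [ Q   A^T ] [ x     ]   [-c ]
  [ A    0  ] [ lambda ] = [ b ]

Solving the linear system:
  x*      = (0.2958, -0.1127)
  lambda* = (0.8028)
  f(x*)   = -1.1056

x* = (0.2958, -0.1127), lambda* = (0.8028)


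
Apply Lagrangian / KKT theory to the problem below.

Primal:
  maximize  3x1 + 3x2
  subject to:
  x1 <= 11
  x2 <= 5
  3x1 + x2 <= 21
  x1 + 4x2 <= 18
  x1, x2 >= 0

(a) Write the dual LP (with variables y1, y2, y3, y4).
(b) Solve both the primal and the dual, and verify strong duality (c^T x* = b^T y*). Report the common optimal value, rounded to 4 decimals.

The standard primal-dual pair for 'max c^T x s.t. A x <= b, x >= 0' is:
  Dual:  min b^T y  s.t.  A^T y >= c,  y >= 0.

So the dual LP is:
  minimize  11y1 + 5y2 + 21y3 + 18y4
  subject to:
    y1 + 3y3 + y4 >= 3
    y2 + y3 + 4y4 >= 3
    y1, y2, y3, y4 >= 0

Solving the primal: x* = (6, 3).
  primal value c^T x* = 27.
Solving the dual: y* = (0, 0, 0.8182, 0.5455).
  dual value b^T y* = 27.
Strong duality: c^T x* = b^T y*. Confirmed.

27


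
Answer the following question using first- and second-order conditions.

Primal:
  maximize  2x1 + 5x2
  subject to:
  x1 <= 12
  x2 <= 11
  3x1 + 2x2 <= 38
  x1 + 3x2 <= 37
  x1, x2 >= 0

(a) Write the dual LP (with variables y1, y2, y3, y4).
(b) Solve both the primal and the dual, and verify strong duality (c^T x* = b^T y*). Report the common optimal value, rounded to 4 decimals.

The standard primal-dual pair for 'max c^T x s.t. A x <= b, x >= 0' is:
  Dual:  min b^T y  s.t.  A^T y >= c,  y >= 0.

So the dual LP is:
  minimize  12y1 + 11y2 + 38y3 + 37y4
  subject to:
    y1 + 3y3 + y4 >= 2
    y2 + 2y3 + 3y4 >= 5
    y1, y2, y3, y4 >= 0

Solving the primal: x* = (5.7143, 10.4286).
  primal value c^T x* = 63.5714.
Solving the dual: y* = (0, 0, 0.1429, 1.5714).
  dual value b^T y* = 63.5714.
Strong duality: c^T x* = b^T y*. Confirmed.

63.5714


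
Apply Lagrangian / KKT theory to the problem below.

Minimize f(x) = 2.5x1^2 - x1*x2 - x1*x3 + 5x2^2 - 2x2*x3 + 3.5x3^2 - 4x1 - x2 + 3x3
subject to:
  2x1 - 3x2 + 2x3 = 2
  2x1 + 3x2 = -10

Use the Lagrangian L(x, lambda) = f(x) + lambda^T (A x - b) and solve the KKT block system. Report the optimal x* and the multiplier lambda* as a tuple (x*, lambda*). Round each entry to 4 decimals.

Form the Lagrangian:
  L(x, lambda) = (1/2) x^T Q x + c^T x + lambda^T (A x - b)
Stationarity (grad_x L = 0): Q x + c + A^T lambda = 0.
Primal feasibility: A x = b.

This gives the KKT block system:
  [ Q   A^T ] [ x     ]   [-c ]
  [ A    0  ] [ lambda ] = [ b ]

Solving the linear system:
  x*      = (-1.5371, -2.3086, -0.9258)
  lambda* = (-1.3368, 5.5623)
  f(x*)   = 31.9881

x* = (-1.5371, -2.3086, -0.9258), lambda* = (-1.3368, 5.5623)


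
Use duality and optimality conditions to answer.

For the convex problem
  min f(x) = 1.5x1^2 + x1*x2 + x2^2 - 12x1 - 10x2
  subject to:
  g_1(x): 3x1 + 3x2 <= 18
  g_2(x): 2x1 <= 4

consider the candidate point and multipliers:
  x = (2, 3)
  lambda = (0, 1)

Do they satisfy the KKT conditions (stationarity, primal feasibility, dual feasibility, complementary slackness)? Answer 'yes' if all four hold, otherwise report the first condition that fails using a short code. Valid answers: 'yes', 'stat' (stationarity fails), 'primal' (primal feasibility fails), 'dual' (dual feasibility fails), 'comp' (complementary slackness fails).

Gradient of f: grad f(x) = Q x + c = (-3, -2)
Constraint values g_i(x) = a_i^T x - b_i:
  g_1((2, 3)) = -3
  g_2((2, 3)) = 0
Stationarity residual: grad f(x) + sum_i lambda_i a_i = (-1, -2)
  -> stationarity FAILS
Primal feasibility (all g_i <= 0): OK
Dual feasibility (all lambda_i >= 0): OK
Complementary slackness (lambda_i * g_i(x) = 0 for all i): OK

Verdict: the first failing condition is stationarity -> stat.

stat


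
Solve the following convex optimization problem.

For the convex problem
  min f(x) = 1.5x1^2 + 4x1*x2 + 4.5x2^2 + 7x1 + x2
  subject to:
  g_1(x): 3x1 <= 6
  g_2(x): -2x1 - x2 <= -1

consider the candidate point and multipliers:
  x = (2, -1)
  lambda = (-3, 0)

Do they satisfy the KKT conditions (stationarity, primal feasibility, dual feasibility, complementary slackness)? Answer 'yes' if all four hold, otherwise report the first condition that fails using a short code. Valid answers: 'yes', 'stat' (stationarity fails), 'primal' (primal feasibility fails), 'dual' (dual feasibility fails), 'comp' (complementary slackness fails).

Gradient of f: grad f(x) = Q x + c = (9, 0)
Constraint values g_i(x) = a_i^T x - b_i:
  g_1((2, -1)) = 0
  g_2((2, -1)) = -2
Stationarity residual: grad f(x) + sum_i lambda_i a_i = (0, 0)
  -> stationarity OK
Primal feasibility (all g_i <= 0): OK
Dual feasibility (all lambda_i >= 0): FAILS
Complementary slackness (lambda_i * g_i(x) = 0 for all i): OK

Verdict: the first failing condition is dual_feasibility -> dual.

dual


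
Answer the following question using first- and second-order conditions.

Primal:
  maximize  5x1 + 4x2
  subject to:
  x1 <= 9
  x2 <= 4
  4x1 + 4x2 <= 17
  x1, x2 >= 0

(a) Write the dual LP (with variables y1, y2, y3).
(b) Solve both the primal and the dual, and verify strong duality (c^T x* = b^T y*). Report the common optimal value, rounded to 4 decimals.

The standard primal-dual pair for 'max c^T x s.t. A x <= b, x >= 0' is:
  Dual:  min b^T y  s.t.  A^T y >= c,  y >= 0.

So the dual LP is:
  minimize  9y1 + 4y2 + 17y3
  subject to:
    y1 + 4y3 >= 5
    y2 + 4y3 >= 4
    y1, y2, y3 >= 0

Solving the primal: x* = (4.25, 0).
  primal value c^T x* = 21.25.
Solving the dual: y* = (0, 0, 1.25).
  dual value b^T y* = 21.25.
Strong duality: c^T x* = b^T y*. Confirmed.

21.25


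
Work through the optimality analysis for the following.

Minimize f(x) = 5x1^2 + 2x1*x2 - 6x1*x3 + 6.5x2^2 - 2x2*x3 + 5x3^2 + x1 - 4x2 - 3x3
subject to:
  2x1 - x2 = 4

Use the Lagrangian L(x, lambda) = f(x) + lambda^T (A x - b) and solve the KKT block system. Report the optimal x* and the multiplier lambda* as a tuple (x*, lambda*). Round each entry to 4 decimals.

Form the Lagrangian:
  L(x, lambda) = (1/2) x^T Q x + c^T x + lambda^T (A x - b)
Stationarity (grad_x L = 0): Q x + c + A^T lambda = 0.
Primal feasibility: A x = b.

This gives the KKT block system:
  [ Q   A^T ] [ x     ]   [-c ]
  [ A    0  ] [ lambda ] = [ b ]

Solving the linear system:
  x*      = (1.9, -0.2, 1.4)
  lambda* = (-5.6)
  f(x*)   = 10.45

x* = (1.9, -0.2, 1.4), lambda* = (-5.6)


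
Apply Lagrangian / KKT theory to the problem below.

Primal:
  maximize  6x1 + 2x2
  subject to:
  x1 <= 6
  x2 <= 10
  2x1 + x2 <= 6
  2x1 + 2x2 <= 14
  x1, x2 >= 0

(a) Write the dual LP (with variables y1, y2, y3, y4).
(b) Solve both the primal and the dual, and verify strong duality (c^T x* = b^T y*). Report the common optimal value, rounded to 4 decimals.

The standard primal-dual pair for 'max c^T x s.t. A x <= b, x >= 0' is:
  Dual:  min b^T y  s.t.  A^T y >= c,  y >= 0.

So the dual LP is:
  minimize  6y1 + 10y2 + 6y3 + 14y4
  subject to:
    y1 + 2y3 + 2y4 >= 6
    y2 + y3 + 2y4 >= 2
    y1, y2, y3, y4 >= 0

Solving the primal: x* = (3, 0).
  primal value c^T x* = 18.
Solving the dual: y* = (0, 0, 3, 0).
  dual value b^T y* = 18.
Strong duality: c^T x* = b^T y*. Confirmed.

18


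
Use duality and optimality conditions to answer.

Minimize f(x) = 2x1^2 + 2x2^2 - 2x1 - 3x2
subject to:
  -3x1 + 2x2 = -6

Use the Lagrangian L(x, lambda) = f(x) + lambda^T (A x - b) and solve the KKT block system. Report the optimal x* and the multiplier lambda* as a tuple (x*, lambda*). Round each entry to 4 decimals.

Form the Lagrangian:
  L(x, lambda) = (1/2) x^T Q x + c^T x + lambda^T (A x - b)
Stationarity (grad_x L = 0): Q x + c + A^T lambda = 0.
Primal feasibility: A x = b.

This gives the KKT block system:
  [ Q   A^T ] [ x     ]   [-c ]
  [ A    0  ] [ lambda ] = [ b ]

Solving the linear system:
  x*      = (1.8846, -0.1731)
  lambda* = (1.8462)
  f(x*)   = 3.9135

x* = (1.8846, -0.1731), lambda* = (1.8462)


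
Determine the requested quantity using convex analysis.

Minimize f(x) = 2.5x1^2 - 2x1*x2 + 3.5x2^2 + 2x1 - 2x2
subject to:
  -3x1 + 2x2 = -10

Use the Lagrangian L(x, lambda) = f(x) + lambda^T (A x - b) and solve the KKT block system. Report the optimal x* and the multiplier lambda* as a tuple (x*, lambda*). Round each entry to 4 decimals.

Form the Lagrangian:
  L(x, lambda) = (1/2) x^T Q x + c^T x + lambda^T (A x - b)
Stationarity (grad_x L = 0): Q x + c + A^T lambda = 0.
Primal feasibility: A x = b.

This gives the KKT block system:
  [ Q   A^T ] [ x     ]   [-c ]
  [ A    0  ] [ lambda ] = [ b ]

Solving the linear system:
  x*      = (2.9492, -0.5763)
  lambda* = (5.9661)
  f(x*)   = 33.3559

x* = (2.9492, -0.5763), lambda* = (5.9661)


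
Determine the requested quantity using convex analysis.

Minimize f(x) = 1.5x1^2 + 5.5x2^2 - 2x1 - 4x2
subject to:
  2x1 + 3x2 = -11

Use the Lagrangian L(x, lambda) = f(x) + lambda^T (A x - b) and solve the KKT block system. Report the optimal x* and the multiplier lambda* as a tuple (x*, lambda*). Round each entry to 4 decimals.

Form the Lagrangian:
  L(x, lambda) = (1/2) x^T Q x + c^T x + lambda^T (A x - b)
Stationarity (grad_x L = 0): Q x + c + A^T lambda = 0.
Primal feasibility: A x = b.

This gives the KKT block system:
  [ Q   A^T ] [ x     ]   [-c ]
  [ A    0  ] [ lambda ] = [ b ]

Solving the linear system:
  x*      = (-3.493, -1.338)
  lambda* = (6.2394)
  f(x*)   = 40.4859

x* = (-3.493, -1.338), lambda* = (6.2394)


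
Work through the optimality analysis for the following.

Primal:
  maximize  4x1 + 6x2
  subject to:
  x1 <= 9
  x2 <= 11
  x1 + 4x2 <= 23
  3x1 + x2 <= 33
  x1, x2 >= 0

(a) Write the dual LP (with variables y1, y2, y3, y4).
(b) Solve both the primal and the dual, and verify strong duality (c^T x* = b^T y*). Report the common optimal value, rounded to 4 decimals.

The standard primal-dual pair for 'max c^T x s.t. A x <= b, x >= 0' is:
  Dual:  min b^T y  s.t.  A^T y >= c,  y >= 0.

So the dual LP is:
  minimize  9y1 + 11y2 + 23y3 + 33y4
  subject to:
    y1 + y3 + 3y4 >= 4
    y2 + 4y3 + y4 >= 6
    y1, y2, y3, y4 >= 0

Solving the primal: x* = (9, 3.5).
  primal value c^T x* = 57.
Solving the dual: y* = (2.5, 0, 1.5, 0).
  dual value b^T y* = 57.
Strong duality: c^T x* = b^T y*. Confirmed.

57


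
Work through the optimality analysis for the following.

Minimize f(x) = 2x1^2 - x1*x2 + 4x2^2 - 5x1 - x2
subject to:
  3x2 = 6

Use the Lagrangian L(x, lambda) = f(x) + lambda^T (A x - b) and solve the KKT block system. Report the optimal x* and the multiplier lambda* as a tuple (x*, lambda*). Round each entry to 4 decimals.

Form the Lagrangian:
  L(x, lambda) = (1/2) x^T Q x + c^T x + lambda^T (A x - b)
Stationarity (grad_x L = 0): Q x + c + A^T lambda = 0.
Primal feasibility: A x = b.

This gives the KKT block system:
  [ Q   A^T ] [ x     ]   [-c ]
  [ A    0  ] [ lambda ] = [ b ]

Solving the linear system:
  x*      = (1.75, 2)
  lambda* = (-4.4167)
  f(x*)   = 7.875

x* = (1.75, 2), lambda* = (-4.4167)


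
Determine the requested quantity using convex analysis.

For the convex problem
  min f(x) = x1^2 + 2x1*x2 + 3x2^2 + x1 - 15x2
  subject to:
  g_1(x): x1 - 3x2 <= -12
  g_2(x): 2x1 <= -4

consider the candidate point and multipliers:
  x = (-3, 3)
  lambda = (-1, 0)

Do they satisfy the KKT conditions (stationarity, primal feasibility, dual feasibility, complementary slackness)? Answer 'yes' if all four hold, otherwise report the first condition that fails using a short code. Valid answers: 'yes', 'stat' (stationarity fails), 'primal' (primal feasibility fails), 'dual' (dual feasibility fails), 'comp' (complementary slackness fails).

Gradient of f: grad f(x) = Q x + c = (1, -3)
Constraint values g_i(x) = a_i^T x - b_i:
  g_1((-3, 3)) = 0
  g_2((-3, 3)) = -2
Stationarity residual: grad f(x) + sum_i lambda_i a_i = (0, 0)
  -> stationarity OK
Primal feasibility (all g_i <= 0): OK
Dual feasibility (all lambda_i >= 0): FAILS
Complementary slackness (lambda_i * g_i(x) = 0 for all i): OK

Verdict: the first failing condition is dual_feasibility -> dual.

dual


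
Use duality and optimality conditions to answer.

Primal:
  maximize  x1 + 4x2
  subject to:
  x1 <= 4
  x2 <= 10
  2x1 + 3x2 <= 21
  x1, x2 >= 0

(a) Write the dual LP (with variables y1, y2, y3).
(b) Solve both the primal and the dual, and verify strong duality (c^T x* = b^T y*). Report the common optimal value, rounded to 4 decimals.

The standard primal-dual pair for 'max c^T x s.t. A x <= b, x >= 0' is:
  Dual:  min b^T y  s.t.  A^T y >= c,  y >= 0.

So the dual LP is:
  minimize  4y1 + 10y2 + 21y3
  subject to:
    y1 + 2y3 >= 1
    y2 + 3y3 >= 4
    y1, y2, y3 >= 0

Solving the primal: x* = (0, 7).
  primal value c^T x* = 28.
Solving the dual: y* = (0, 0, 1.3333).
  dual value b^T y* = 28.
Strong duality: c^T x* = b^T y*. Confirmed.

28


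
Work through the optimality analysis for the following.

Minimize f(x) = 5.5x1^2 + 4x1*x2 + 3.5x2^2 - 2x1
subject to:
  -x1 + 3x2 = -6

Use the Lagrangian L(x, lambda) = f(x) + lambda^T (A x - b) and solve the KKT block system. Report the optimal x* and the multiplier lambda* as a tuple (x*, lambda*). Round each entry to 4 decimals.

Form the Lagrangian:
  L(x, lambda) = (1/2) x^T Q x + c^T x + lambda^T (A x - b)
Stationarity (grad_x L = 0): Q x + c + A^T lambda = 0.
Primal feasibility: A x = b.

This gives the KKT block system:
  [ Q   A^T ] [ x     ]   [-c ]
  [ A    0  ] [ lambda ] = [ b ]

Solving the linear system:
  x*      = (1.0154, -1.6615)
  lambda* = (2.5231)
  f(x*)   = 6.5538

x* = (1.0154, -1.6615), lambda* = (2.5231)


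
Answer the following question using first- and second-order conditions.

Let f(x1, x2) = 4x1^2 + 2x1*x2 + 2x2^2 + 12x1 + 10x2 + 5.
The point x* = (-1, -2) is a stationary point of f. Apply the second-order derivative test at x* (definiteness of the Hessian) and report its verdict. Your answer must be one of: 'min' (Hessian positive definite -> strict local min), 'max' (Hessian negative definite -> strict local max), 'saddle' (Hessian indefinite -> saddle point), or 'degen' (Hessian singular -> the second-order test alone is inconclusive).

Compute the Hessian H = grad^2 f:
  H = [[8, 2], [2, 4]]
Verify stationarity: grad f(x*) = H x* + g = (0, 0).
Eigenvalues of H: 3.1716, 8.8284.
Both eigenvalues > 0, so H is positive definite -> x* is a strict local min.

min


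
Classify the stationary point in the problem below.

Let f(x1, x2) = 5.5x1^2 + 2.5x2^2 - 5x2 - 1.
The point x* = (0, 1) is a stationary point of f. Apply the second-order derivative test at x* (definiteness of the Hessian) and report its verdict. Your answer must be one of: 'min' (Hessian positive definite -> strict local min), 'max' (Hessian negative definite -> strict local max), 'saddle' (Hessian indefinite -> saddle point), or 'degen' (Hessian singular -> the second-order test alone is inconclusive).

Compute the Hessian H = grad^2 f:
  H = [[11, 0], [0, 5]]
Verify stationarity: grad f(x*) = H x* + g = (0, 0).
Eigenvalues of H: 5, 11.
Both eigenvalues > 0, so H is positive definite -> x* is a strict local min.

min


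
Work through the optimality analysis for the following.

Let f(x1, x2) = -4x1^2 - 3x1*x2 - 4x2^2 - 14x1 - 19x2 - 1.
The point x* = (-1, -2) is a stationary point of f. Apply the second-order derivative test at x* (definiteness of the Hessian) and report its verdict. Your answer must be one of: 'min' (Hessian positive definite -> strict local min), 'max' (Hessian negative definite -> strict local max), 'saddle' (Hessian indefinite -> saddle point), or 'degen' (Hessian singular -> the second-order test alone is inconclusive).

Compute the Hessian H = grad^2 f:
  H = [[-8, -3], [-3, -8]]
Verify stationarity: grad f(x*) = H x* + g = (0, 0).
Eigenvalues of H: -11, -5.
Both eigenvalues < 0, so H is negative definite -> x* is a strict local max.

max


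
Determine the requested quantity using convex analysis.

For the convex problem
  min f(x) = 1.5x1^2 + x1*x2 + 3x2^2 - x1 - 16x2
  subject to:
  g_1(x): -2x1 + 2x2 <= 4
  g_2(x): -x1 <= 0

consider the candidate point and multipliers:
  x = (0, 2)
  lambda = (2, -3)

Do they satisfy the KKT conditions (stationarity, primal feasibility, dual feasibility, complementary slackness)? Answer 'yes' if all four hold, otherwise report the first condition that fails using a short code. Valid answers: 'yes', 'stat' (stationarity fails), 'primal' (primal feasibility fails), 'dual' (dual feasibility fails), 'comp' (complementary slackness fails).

Gradient of f: grad f(x) = Q x + c = (1, -4)
Constraint values g_i(x) = a_i^T x - b_i:
  g_1((0, 2)) = 0
  g_2((0, 2)) = 0
Stationarity residual: grad f(x) + sum_i lambda_i a_i = (0, 0)
  -> stationarity OK
Primal feasibility (all g_i <= 0): OK
Dual feasibility (all lambda_i >= 0): FAILS
Complementary slackness (lambda_i * g_i(x) = 0 for all i): OK

Verdict: the first failing condition is dual_feasibility -> dual.

dual


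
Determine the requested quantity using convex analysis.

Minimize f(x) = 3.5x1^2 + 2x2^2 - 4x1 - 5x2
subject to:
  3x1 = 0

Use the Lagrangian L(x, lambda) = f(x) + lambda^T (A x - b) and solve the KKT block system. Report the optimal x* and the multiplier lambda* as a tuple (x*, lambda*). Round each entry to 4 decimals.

Form the Lagrangian:
  L(x, lambda) = (1/2) x^T Q x + c^T x + lambda^T (A x - b)
Stationarity (grad_x L = 0): Q x + c + A^T lambda = 0.
Primal feasibility: A x = b.

This gives the KKT block system:
  [ Q   A^T ] [ x     ]   [-c ]
  [ A    0  ] [ lambda ] = [ b ]

Solving the linear system:
  x*      = (0, 1.25)
  lambda* = (1.3333)
  f(x*)   = -3.125

x* = (0, 1.25), lambda* = (1.3333)


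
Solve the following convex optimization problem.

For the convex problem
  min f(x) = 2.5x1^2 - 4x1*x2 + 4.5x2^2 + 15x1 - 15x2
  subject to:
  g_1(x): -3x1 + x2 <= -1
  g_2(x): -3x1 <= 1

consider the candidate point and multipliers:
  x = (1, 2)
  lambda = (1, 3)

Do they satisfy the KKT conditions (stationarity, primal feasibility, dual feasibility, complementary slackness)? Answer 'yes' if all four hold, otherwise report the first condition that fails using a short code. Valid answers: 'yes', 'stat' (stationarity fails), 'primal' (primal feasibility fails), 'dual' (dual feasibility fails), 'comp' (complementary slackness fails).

Gradient of f: grad f(x) = Q x + c = (12, -1)
Constraint values g_i(x) = a_i^T x - b_i:
  g_1((1, 2)) = 0
  g_2((1, 2)) = -4
Stationarity residual: grad f(x) + sum_i lambda_i a_i = (0, 0)
  -> stationarity OK
Primal feasibility (all g_i <= 0): OK
Dual feasibility (all lambda_i >= 0): OK
Complementary slackness (lambda_i * g_i(x) = 0 for all i): FAILS

Verdict: the first failing condition is complementary_slackness -> comp.

comp


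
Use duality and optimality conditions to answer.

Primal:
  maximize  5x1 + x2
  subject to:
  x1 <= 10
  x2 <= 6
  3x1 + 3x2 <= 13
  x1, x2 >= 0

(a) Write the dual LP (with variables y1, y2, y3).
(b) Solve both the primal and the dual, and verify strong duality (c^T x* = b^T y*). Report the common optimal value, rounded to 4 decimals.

The standard primal-dual pair for 'max c^T x s.t. A x <= b, x >= 0' is:
  Dual:  min b^T y  s.t.  A^T y >= c,  y >= 0.

So the dual LP is:
  minimize  10y1 + 6y2 + 13y3
  subject to:
    y1 + 3y3 >= 5
    y2 + 3y3 >= 1
    y1, y2, y3 >= 0

Solving the primal: x* = (4.3333, 0).
  primal value c^T x* = 21.6667.
Solving the dual: y* = (0, 0, 1.6667).
  dual value b^T y* = 21.6667.
Strong duality: c^T x* = b^T y*. Confirmed.

21.6667


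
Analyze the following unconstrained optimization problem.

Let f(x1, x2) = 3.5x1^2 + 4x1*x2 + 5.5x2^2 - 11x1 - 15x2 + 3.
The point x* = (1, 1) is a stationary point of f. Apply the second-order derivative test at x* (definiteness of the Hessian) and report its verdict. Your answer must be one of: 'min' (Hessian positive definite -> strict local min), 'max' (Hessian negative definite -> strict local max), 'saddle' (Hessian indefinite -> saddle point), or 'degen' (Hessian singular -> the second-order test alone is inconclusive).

Compute the Hessian H = grad^2 f:
  H = [[7, 4], [4, 11]]
Verify stationarity: grad f(x*) = H x* + g = (0, 0).
Eigenvalues of H: 4.5279, 13.4721.
Both eigenvalues > 0, so H is positive definite -> x* is a strict local min.

min


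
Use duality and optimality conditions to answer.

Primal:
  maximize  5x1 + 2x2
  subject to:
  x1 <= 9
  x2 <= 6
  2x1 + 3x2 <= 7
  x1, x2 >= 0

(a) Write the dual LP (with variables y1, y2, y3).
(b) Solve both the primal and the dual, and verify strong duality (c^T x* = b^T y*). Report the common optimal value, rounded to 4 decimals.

The standard primal-dual pair for 'max c^T x s.t. A x <= b, x >= 0' is:
  Dual:  min b^T y  s.t.  A^T y >= c,  y >= 0.

So the dual LP is:
  minimize  9y1 + 6y2 + 7y3
  subject to:
    y1 + 2y3 >= 5
    y2 + 3y3 >= 2
    y1, y2, y3 >= 0

Solving the primal: x* = (3.5, 0).
  primal value c^T x* = 17.5.
Solving the dual: y* = (0, 0, 2.5).
  dual value b^T y* = 17.5.
Strong duality: c^T x* = b^T y*. Confirmed.

17.5


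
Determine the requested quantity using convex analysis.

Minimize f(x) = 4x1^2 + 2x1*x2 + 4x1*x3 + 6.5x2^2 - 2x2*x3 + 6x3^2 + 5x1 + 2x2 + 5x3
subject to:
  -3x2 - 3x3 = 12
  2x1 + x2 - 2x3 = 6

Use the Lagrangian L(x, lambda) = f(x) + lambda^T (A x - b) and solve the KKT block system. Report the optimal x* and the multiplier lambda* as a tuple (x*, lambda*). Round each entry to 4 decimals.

Form the Lagrangian:
  L(x, lambda) = (1/2) x^T Q x + c^T x + lambda^T (A x - b)
Stationarity (grad_x L = 0): Q x + c + A^T lambda = 0.
Primal feasibility: A x = b.

This gives the KKT block system:
  [ Q   A^T ] [ x     ]   [-c ]
  [ A    0  ] [ lambda ] = [ b ]

Solving the linear system:
  x*      = (1.3632, -1.5755, -2.4245)
  lambda* = (-4.1447, -1.5283)
  f(x*)   = 25.2241

x* = (1.3632, -1.5755, -2.4245), lambda* = (-4.1447, -1.5283)


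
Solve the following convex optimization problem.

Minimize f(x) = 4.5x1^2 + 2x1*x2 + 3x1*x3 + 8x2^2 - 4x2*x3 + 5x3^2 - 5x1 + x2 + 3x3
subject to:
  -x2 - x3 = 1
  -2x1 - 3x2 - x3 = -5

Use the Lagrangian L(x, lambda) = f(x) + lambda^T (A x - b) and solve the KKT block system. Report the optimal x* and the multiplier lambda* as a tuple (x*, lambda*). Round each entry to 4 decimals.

Form the Lagrangian:
  L(x, lambda) = (1/2) x^T Q x + c^T x + lambda^T (A x - b)
Stationarity (grad_x L = 0): Q x + c + A^T lambda = 0.
Primal feasibility: A x = b.

This gives the KKT block system:
  [ Q   A^T ] [ x     ]   [-c ]
  [ A    0  ] [ lambda ] = [ b ]

Solving the linear system:
  x*      = (2.7778, 0.2222, -1.2222)
  lambda* = (-10.1667, 8.3889)
  f(x*)   = 17.3889

x* = (2.7778, 0.2222, -1.2222), lambda* = (-10.1667, 8.3889)


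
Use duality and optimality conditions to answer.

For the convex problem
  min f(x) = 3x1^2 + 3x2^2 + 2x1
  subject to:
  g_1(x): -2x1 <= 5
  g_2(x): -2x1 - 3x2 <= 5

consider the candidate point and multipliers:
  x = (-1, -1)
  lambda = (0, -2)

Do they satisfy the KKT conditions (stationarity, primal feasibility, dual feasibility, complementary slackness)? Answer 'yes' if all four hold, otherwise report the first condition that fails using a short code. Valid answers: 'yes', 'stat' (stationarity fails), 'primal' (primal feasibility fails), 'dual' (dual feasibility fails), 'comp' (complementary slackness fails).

Gradient of f: grad f(x) = Q x + c = (-4, -6)
Constraint values g_i(x) = a_i^T x - b_i:
  g_1((-1, -1)) = -3
  g_2((-1, -1)) = 0
Stationarity residual: grad f(x) + sum_i lambda_i a_i = (0, 0)
  -> stationarity OK
Primal feasibility (all g_i <= 0): OK
Dual feasibility (all lambda_i >= 0): FAILS
Complementary slackness (lambda_i * g_i(x) = 0 for all i): OK

Verdict: the first failing condition is dual_feasibility -> dual.

dual


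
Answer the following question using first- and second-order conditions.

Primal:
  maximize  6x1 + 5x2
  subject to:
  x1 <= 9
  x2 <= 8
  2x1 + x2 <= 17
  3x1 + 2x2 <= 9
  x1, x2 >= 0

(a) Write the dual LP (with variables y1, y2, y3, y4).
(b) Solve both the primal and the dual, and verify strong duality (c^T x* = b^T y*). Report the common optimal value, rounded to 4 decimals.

The standard primal-dual pair for 'max c^T x s.t. A x <= b, x >= 0' is:
  Dual:  min b^T y  s.t.  A^T y >= c,  y >= 0.

So the dual LP is:
  minimize  9y1 + 8y2 + 17y3 + 9y4
  subject to:
    y1 + 2y3 + 3y4 >= 6
    y2 + y3 + 2y4 >= 5
    y1, y2, y3, y4 >= 0

Solving the primal: x* = (0, 4.5).
  primal value c^T x* = 22.5.
Solving the dual: y* = (0, 0, 0, 2.5).
  dual value b^T y* = 22.5.
Strong duality: c^T x* = b^T y*. Confirmed.

22.5


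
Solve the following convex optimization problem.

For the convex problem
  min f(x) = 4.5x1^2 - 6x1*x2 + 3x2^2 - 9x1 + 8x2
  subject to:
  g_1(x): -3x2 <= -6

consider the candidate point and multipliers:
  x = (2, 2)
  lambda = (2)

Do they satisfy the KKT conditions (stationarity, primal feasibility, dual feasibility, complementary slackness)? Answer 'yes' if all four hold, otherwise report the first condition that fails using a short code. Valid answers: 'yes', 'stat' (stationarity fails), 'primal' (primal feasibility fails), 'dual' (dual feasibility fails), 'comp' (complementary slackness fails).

Gradient of f: grad f(x) = Q x + c = (-3, 8)
Constraint values g_i(x) = a_i^T x - b_i:
  g_1((2, 2)) = 0
Stationarity residual: grad f(x) + sum_i lambda_i a_i = (-3, 2)
  -> stationarity FAILS
Primal feasibility (all g_i <= 0): OK
Dual feasibility (all lambda_i >= 0): OK
Complementary slackness (lambda_i * g_i(x) = 0 for all i): OK

Verdict: the first failing condition is stationarity -> stat.

stat


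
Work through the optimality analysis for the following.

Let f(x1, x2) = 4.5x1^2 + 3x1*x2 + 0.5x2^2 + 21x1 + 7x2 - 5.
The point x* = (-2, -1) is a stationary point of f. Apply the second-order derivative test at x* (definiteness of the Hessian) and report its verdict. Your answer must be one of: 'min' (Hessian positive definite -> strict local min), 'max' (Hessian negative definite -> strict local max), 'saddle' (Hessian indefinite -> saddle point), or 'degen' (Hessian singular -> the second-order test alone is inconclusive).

Compute the Hessian H = grad^2 f:
  H = [[9, 3], [3, 1]]
Verify stationarity: grad f(x*) = H x* + g = (0, 0).
Eigenvalues of H: 0, 10.
H has a zero eigenvalue (singular; positive semidefinite but not definite), so H is neither positive definite, negative definite, nor indefinite. The second-order test alone is inconclusive -> degen.
(Indeed, f is constant along the null direction of H through x*, so x* is not a strict local extremum.)

degen


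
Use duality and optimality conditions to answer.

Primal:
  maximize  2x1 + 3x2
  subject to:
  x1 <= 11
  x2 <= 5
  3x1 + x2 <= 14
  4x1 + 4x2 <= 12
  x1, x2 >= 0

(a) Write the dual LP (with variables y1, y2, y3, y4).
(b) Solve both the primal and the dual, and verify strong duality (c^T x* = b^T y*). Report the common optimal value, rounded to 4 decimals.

The standard primal-dual pair for 'max c^T x s.t. A x <= b, x >= 0' is:
  Dual:  min b^T y  s.t.  A^T y >= c,  y >= 0.

So the dual LP is:
  minimize  11y1 + 5y2 + 14y3 + 12y4
  subject to:
    y1 + 3y3 + 4y4 >= 2
    y2 + y3 + 4y4 >= 3
    y1, y2, y3, y4 >= 0

Solving the primal: x* = (0, 3).
  primal value c^T x* = 9.
Solving the dual: y* = (0, 0, 0, 0.75).
  dual value b^T y* = 9.
Strong duality: c^T x* = b^T y*. Confirmed.

9


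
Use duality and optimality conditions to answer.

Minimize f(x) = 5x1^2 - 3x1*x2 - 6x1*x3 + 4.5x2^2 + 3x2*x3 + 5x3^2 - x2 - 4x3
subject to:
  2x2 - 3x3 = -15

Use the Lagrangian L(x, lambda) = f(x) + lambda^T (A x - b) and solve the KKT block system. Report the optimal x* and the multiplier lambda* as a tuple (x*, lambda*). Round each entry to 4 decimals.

Form the Lagrangian:
  L(x, lambda) = (1/2) x^T Q x + c^T x + lambda^T (A x - b)
Stationarity (grad_x L = 0): Q x + c + A^T lambda = 0.
Primal feasibility: A x = b.

This gives the KKT block system:
  [ Q   A^T ] [ x     ]   [-c ]
  [ A    0  ] [ lambda ] = [ b ]

Solving the linear system:
  x*      = (1.6794, -1.8866, 3.7422)
  lambda* = (5.8955)
  f(x*)   = 37.6749

x* = (1.6794, -1.8866, 3.7422), lambda* = (5.8955)


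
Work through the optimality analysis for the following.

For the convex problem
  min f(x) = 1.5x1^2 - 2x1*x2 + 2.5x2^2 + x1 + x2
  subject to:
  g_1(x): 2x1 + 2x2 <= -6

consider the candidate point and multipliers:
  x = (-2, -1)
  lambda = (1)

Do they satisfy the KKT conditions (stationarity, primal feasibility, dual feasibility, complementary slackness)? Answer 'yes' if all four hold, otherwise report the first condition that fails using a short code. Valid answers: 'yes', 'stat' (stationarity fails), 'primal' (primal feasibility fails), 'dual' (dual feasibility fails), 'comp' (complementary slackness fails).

Gradient of f: grad f(x) = Q x + c = (-3, 0)
Constraint values g_i(x) = a_i^T x - b_i:
  g_1((-2, -1)) = 0
Stationarity residual: grad f(x) + sum_i lambda_i a_i = (-1, 2)
  -> stationarity FAILS
Primal feasibility (all g_i <= 0): OK
Dual feasibility (all lambda_i >= 0): OK
Complementary slackness (lambda_i * g_i(x) = 0 for all i): OK

Verdict: the first failing condition is stationarity -> stat.

stat
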